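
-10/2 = -5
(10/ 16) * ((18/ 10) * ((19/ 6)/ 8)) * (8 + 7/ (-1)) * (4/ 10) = 57/ 320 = 0.18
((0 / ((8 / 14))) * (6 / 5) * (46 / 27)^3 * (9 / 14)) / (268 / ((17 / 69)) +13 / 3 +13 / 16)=0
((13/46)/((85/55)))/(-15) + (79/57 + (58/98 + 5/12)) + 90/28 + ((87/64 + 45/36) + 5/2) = 3741298829/349460160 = 10.71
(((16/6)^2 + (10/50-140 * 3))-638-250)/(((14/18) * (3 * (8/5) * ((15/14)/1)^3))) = -2868019/10125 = -283.26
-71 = -71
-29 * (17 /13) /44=-493 /572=-0.86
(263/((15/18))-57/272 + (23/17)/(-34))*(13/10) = 94781791/231200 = 409.96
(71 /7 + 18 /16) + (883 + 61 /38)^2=15819782941 /20216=782537.74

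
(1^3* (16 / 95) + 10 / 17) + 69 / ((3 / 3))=112657 / 1615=69.76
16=16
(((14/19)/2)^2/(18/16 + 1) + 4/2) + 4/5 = 87878/30685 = 2.86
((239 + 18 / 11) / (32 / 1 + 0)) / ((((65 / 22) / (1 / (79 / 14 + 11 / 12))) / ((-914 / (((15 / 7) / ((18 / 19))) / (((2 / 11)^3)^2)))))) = -34141980096 / 6027603435425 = -0.01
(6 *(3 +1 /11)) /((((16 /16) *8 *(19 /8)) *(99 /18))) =408 /2299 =0.18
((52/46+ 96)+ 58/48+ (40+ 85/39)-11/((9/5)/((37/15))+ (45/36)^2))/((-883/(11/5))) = -632075807/1869240360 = -0.34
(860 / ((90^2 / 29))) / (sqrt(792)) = 1247*sqrt(22) / 53460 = 0.11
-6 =-6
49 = 49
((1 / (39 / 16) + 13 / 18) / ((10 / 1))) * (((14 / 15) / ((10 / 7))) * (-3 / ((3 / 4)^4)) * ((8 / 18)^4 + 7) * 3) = -7675984064 / 518154975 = -14.81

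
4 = 4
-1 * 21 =-21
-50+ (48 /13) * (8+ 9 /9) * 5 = 1510 /13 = 116.15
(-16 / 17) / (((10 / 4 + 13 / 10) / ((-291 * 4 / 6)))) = 15520 / 323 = 48.05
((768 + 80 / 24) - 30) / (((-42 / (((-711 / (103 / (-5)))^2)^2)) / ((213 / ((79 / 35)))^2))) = -25105204944311625000 / 112550881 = -223056494282.90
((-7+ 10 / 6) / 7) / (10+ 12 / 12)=-16 / 231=-0.07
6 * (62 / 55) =6.76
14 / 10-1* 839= -4188 / 5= -837.60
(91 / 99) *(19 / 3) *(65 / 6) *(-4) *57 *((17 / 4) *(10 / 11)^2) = -50505.54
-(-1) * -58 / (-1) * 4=232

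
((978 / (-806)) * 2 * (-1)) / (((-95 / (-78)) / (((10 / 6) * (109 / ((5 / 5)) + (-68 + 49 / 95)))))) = 7714464 / 55955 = 137.87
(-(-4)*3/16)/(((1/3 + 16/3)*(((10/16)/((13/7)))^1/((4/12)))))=78/595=0.13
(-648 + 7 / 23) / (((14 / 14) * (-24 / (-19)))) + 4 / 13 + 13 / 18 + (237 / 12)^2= -5238479 / 43056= -121.67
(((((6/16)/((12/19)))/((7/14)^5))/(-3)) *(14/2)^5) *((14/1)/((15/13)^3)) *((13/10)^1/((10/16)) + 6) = -1984052971628/253125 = -7838233.96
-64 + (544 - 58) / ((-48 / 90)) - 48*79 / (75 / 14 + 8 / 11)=-1598.48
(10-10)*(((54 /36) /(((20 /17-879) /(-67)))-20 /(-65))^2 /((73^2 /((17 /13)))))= 0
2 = 2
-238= -238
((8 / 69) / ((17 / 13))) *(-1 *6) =-208 / 391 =-0.53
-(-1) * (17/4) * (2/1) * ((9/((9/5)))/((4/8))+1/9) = 85.94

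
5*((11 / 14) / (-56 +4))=-55 / 728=-0.08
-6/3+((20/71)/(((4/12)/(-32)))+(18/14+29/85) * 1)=-1158162/42245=-27.42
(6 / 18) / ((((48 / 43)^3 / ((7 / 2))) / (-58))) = -16139921 / 331776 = -48.65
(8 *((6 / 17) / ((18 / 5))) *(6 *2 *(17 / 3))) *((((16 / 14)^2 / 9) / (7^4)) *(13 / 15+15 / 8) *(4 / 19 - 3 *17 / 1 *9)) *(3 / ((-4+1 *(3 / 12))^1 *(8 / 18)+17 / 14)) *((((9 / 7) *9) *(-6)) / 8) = -1415919744 / 6067327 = -233.37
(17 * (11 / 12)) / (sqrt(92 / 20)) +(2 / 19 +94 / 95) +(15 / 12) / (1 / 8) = 187 * sqrt(115) / 276 +1054 / 95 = 18.36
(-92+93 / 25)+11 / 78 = -88.14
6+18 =24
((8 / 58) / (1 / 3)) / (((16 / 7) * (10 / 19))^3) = 7057911 / 29696000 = 0.24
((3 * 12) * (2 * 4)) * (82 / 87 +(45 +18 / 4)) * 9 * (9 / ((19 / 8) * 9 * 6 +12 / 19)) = 864499392 / 94685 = 9130.27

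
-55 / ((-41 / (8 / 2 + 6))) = 550 / 41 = 13.41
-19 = -19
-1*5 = -5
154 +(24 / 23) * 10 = 3782 / 23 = 164.43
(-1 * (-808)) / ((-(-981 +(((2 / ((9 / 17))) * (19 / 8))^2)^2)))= -1357129728 / 9236836945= -0.15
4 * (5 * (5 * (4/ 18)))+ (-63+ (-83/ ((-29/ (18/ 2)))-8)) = -6008/ 261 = -23.02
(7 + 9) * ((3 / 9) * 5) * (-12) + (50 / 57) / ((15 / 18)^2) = -6056 / 19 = -318.74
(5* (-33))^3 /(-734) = 4492125 /734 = 6120.06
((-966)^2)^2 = 870780120336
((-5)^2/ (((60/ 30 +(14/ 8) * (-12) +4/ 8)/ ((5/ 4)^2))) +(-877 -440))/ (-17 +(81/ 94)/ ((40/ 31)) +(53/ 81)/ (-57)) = 847287785430/ 10497811421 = 80.71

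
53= 53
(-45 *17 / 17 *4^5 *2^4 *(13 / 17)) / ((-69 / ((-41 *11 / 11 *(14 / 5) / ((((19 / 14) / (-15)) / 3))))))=231066501120 / 7429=31103311.50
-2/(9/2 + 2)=-4/13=-0.31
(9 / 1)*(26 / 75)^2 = 676 / 625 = 1.08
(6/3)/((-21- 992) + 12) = -2/1001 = -0.00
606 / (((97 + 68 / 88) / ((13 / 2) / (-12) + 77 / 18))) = 298859 / 12906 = 23.16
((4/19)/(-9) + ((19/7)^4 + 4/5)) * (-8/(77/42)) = -164390864/684285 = -240.24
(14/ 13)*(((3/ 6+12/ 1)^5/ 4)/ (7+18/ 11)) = 150390625/ 15808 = 9513.58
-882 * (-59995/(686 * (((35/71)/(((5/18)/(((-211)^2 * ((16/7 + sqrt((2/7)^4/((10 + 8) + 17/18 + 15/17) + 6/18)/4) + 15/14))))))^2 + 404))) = 195366355612548160688089762216167180/177203606412074502878758006245478119050041 -32565351146741872929408753360 * sqrt(265398882555)/177203606412074502878758006245478119050041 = 0.00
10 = 10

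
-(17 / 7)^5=-1419857 / 16807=-84.48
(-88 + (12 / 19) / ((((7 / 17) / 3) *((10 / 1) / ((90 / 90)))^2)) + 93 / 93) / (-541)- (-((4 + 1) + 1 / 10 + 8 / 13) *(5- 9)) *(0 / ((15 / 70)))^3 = 0.16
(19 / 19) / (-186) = -1 / 186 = -0.01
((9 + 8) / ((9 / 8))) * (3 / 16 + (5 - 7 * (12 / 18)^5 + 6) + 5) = 1009001 / 4374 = 230.68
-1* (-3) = 3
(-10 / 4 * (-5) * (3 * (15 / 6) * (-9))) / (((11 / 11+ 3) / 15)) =-50625 / 16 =-3164.06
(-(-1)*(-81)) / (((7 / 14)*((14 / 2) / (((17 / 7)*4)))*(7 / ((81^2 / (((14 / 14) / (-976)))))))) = 70541352576 / 343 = 205659920.05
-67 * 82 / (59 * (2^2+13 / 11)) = -60434 / 3363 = -17.97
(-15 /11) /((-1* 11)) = 15 /121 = 0.12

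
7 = 7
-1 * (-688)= 688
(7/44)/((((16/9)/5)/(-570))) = -255.04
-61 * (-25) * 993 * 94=142346550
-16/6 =-8/3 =-2.67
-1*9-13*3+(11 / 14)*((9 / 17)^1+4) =-1511 / 34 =-44.44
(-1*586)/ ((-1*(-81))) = -586/ 81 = -7.23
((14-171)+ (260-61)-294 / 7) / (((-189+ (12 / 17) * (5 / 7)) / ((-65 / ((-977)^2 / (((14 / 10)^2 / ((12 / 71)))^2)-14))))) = 0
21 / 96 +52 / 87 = 2273 / 2784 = 0.82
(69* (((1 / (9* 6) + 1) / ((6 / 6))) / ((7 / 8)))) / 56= 1265 / 882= 1.43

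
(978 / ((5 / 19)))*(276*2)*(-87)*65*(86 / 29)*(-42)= 1444920265152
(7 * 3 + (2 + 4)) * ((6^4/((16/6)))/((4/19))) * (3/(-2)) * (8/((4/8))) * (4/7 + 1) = -16454988/7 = -2350712.57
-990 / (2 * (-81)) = 55 / 9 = 6.11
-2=-2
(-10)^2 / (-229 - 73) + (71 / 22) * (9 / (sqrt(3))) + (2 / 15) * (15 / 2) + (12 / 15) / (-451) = 227151 / 340505 + 213 * sqrt(3) / 22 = 17.44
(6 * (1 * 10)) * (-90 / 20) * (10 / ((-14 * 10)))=135 / 7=19.29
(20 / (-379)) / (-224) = 5 / 21224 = 0.00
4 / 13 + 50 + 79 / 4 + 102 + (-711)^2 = 26296039 / 52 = 505693.06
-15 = -15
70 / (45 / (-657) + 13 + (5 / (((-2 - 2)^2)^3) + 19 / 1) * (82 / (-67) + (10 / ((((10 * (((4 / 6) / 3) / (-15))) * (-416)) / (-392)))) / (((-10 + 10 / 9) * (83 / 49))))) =5533743448064 / 5529427539127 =1.00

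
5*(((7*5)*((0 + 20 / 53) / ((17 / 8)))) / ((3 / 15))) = 140000 / 901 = 155.38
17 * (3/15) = 17/5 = 3.40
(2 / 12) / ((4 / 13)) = 13 / 24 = 0.54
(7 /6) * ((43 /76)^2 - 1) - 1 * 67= -783147 /11552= -67.79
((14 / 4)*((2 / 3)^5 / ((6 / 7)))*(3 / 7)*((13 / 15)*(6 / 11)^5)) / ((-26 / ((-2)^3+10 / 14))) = 2176 / 805255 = 0.00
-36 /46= -0.78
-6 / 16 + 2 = 13 / 8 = 1.62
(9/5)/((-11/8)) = -72/55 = -1.31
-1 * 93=-93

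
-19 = -19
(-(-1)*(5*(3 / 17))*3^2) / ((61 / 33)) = 4455 / 1037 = 4.30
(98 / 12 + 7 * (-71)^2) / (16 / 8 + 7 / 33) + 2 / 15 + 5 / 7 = 244608499 / 15330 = 15956.20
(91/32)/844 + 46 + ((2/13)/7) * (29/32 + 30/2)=113922961/2457728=46.35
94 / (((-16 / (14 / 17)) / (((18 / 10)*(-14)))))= 20727 / 170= 121.92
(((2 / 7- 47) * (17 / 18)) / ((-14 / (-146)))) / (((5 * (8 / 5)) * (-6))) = 135269 / 14112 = 9.59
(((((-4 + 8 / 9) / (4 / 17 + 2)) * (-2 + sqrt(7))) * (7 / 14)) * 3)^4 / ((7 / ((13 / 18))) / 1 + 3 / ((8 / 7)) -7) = 694191139096 / 833924079 -262183777856 * sqrt(7) / 833924079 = 0.62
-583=-583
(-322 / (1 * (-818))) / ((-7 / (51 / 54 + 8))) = -3703 / 7362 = -0.50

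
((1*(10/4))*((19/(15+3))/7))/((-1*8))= -95/2016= -0.05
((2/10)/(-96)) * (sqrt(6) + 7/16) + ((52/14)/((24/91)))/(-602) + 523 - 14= 392196311/770560 - sqrt(6)/480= 508.97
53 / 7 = 7.57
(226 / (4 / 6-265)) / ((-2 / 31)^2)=-325779 / 1586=-205.41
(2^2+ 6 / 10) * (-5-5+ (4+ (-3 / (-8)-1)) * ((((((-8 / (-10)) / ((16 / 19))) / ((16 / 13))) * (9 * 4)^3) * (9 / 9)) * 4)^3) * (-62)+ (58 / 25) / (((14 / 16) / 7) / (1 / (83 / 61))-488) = -14761720465157625504579068 / 5130625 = -2877177822420782166.81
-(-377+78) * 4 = 1196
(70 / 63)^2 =100 / 81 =1.23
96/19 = 5.05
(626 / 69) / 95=626 / 6555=0.10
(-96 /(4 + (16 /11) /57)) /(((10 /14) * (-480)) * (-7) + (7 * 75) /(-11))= -18392 /1814125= -0.01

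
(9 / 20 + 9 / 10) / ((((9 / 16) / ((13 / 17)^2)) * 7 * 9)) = 0.02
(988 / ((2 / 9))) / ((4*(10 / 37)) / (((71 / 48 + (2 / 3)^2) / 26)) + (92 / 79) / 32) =28798378128 / 94884047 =303.51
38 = 38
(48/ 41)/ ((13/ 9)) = 432/ 533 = 0.81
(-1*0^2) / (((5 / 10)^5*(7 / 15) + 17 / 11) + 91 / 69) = 0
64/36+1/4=73/36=2.03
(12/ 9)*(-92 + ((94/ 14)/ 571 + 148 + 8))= 341140/ 3997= 85.35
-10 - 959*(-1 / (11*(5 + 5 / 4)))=1086 / 275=3.95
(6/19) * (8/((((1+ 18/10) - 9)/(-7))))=1680/589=2.85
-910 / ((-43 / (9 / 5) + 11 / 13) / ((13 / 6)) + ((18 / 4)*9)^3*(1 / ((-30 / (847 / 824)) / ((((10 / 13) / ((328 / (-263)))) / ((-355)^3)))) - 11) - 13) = 0.00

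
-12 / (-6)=2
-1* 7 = -7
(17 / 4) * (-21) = -357 / 4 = -89.25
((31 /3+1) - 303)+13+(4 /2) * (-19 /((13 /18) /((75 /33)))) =-170848 /429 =-398.25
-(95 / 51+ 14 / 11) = -1759 / 561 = -3.14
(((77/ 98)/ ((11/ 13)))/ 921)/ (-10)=-13/ 128940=-0.00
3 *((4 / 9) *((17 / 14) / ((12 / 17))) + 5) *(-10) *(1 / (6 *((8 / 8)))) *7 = -10895 / 54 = -201.76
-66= -66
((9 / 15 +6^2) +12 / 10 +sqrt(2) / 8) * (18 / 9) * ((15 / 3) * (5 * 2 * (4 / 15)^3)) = 32 * sqrt(2) / 135 +1792 / 25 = 72.02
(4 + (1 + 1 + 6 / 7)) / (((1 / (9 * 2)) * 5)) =864 / 35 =24.69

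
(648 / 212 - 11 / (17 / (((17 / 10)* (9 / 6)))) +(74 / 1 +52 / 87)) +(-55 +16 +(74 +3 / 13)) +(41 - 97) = 66219121 / 1198860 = 55.24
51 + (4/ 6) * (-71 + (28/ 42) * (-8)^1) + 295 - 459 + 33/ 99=-163.56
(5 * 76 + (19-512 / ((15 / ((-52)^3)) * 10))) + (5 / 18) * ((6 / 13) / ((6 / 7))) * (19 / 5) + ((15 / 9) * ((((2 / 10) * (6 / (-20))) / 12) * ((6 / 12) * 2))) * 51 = 11239982131 / 23400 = 480341.12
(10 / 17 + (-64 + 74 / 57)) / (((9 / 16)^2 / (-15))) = 77040640 / 26163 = 2944.64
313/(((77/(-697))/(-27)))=5890347/77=76498.01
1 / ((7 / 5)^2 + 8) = 25 / 249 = 0.10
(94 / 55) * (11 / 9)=94 / 45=2.09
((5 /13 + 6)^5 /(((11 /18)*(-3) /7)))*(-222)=36727614955332 /4084223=8992558.67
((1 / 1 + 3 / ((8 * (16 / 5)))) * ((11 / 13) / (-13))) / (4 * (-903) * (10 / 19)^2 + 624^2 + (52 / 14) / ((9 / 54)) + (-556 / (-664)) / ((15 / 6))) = -126893305 / 677772150803072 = -0.00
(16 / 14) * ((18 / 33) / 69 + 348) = 100624 / 253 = 397.72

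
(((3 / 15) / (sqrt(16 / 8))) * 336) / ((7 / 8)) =192 * sqrt(2) / 5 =54.31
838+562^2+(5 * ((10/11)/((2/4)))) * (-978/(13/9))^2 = 8336232238/1859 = 4484256.18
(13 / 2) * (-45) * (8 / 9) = -260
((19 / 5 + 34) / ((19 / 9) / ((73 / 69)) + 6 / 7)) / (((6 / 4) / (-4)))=-772632 / 21865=-35.34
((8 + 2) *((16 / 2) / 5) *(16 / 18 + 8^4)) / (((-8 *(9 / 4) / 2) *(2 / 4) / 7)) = -8259328 / 81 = -101967.01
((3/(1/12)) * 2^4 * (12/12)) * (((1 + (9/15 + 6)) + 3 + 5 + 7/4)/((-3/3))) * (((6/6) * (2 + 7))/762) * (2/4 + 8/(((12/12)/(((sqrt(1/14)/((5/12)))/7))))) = -3597696 * sqrt(14)/155575 -37476/635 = -145.54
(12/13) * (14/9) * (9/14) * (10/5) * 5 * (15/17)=1800/221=8.14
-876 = -876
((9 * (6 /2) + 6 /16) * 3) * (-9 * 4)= -5913 /2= -2956.50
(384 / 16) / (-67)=-24 / 67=-0.36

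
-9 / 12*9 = -27 / 4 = -6.75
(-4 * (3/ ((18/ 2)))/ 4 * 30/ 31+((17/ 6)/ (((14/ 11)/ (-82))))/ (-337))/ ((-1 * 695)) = -96137/ 304947930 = -0.00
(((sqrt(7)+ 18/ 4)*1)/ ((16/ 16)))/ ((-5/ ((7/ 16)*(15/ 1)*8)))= -189/ 4 - 21*sqrt(7)/ 2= -75.03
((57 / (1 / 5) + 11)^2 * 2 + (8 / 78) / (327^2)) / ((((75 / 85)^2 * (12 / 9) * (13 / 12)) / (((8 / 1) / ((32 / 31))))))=1636715048175391 / 1355325075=1207618.07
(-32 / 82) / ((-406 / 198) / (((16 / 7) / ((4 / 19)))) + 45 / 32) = -963072 / 3004357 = -0.32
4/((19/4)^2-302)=-64/4471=-0.01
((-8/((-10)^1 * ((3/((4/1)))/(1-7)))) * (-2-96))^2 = 9834496/25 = 393379.84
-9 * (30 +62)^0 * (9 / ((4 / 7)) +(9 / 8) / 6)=-2295 / 16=-143.44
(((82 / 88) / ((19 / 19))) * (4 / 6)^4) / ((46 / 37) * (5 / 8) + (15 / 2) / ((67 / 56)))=1626224 / 62249715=0.03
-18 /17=-1.06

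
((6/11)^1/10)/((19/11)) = 3/95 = 0.03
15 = 15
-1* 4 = -4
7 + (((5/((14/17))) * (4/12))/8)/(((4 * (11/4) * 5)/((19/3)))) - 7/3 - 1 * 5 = -3373/11088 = -0.30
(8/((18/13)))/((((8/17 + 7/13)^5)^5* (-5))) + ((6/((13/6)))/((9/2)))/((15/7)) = -18957647122117040525650174282590701864276042318382050075288252/29838531274241236223640256968566678123832693793002054403541655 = -0.64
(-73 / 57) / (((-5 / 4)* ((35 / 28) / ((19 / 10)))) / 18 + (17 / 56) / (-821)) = 20137488 / 724189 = 27.81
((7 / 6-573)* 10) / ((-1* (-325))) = -3431 / 195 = -17.59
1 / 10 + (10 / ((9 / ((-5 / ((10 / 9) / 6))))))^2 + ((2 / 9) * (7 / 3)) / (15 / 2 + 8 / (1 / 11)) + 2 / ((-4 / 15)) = 23015831 / 25785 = 892.61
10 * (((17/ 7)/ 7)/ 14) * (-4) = -340/ 343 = -0.99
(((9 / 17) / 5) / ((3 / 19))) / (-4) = -57 / 340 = -0.17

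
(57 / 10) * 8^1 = 228 / 5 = 45.60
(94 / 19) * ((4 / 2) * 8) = 1504 / 19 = 79.16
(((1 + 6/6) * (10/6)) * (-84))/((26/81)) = -11340/13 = -872.31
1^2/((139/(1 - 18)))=-17/139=-0.12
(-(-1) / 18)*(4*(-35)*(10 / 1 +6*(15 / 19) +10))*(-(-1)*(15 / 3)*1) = -164500 / 171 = -961.99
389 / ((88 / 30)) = 5835 / 44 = 132.61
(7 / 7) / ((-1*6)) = -1 / 6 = -0.17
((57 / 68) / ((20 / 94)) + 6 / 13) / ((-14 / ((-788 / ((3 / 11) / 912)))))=6407671644 / 7735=828399.70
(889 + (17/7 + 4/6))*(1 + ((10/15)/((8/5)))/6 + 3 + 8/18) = 3044275/756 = 4026.82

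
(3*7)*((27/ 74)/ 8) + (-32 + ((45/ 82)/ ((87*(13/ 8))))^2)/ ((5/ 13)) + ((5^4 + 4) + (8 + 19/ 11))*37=14092714948980149/ 598399824880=23550.67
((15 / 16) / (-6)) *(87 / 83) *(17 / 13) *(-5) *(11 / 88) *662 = 12238725 / 138112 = 88.61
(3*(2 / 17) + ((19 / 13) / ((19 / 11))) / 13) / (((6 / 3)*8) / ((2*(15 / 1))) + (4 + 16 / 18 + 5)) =54045 / 1347437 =0.04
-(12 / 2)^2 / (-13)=36 / 13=2.77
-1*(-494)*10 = 4940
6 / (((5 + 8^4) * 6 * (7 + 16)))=1 / 94323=0.00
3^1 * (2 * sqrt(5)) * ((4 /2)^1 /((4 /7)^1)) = 46.96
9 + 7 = 16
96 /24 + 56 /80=47 /10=4.70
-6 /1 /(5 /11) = -66 /5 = -13.20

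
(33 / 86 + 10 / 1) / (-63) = -893 / 5418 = -0.16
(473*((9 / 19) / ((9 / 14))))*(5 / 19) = 33110 / 361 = 91.72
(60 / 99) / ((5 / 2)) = 8 / 33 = 0.24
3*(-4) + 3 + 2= -7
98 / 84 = 7 / 6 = 1.17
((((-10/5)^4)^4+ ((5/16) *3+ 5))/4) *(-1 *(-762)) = 399543651/32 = 12485739.09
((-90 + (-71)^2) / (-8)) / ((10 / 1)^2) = -4951 / 800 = -6.19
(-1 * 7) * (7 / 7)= -7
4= 4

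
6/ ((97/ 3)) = 18/ 97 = 0.19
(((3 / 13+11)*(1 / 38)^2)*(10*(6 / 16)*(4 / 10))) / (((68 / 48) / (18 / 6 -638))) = -417195 / 79781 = -5.23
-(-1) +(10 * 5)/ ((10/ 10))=51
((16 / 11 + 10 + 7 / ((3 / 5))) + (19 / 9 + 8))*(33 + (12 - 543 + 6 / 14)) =-181890 / 11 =-16535.45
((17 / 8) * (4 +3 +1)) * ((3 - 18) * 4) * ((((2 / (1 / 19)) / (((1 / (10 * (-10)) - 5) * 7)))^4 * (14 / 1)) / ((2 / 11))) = -779840864000000000 / 7203171728781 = -108263.54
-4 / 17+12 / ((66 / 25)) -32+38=1928 / 187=10.31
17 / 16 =1.06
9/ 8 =1.12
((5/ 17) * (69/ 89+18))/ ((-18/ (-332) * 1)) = 462310/ 4539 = 101.85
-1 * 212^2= -44944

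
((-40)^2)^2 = 2560000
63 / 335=0.19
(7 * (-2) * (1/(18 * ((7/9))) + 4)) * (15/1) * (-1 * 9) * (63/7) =69255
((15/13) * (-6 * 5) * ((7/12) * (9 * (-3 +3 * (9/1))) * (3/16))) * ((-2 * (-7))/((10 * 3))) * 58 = -575505/26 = -22134.81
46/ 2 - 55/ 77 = 156/ 7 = 22.29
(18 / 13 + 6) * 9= 66.46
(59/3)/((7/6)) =118/7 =16.86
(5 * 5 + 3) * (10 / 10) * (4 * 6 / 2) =336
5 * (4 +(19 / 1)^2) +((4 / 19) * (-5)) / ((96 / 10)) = 416075 / 228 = 1824.89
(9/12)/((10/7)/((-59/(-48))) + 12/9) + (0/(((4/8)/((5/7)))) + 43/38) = 336535/234992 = 1.43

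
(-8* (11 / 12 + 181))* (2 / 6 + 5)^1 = -69856 / 9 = -7761.78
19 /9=2.11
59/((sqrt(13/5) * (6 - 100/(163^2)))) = 1567571 * sqrt(65)/2071082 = 6.10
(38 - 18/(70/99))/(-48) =-439/1680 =-0.26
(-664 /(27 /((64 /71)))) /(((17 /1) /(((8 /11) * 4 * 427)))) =-580665344 /358479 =-1619.80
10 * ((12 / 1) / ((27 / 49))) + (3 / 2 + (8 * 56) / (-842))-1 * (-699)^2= -488382.25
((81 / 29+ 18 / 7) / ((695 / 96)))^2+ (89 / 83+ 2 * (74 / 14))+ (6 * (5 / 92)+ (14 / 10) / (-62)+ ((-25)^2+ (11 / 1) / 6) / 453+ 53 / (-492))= 3615760918851748934039 / 262538265700962738900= 13.77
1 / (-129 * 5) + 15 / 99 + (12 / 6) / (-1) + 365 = 2576549 / 7095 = 363.15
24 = 24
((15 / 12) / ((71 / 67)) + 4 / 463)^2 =24411250081 / 17290146064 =1.41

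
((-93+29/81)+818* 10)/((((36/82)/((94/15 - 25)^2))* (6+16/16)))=923528.08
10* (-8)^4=40960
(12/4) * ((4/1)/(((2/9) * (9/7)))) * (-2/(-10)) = 42/5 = 8.40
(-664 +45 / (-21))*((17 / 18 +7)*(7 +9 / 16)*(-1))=80683889 / 2016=40021.77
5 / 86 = 0.06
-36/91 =-0.40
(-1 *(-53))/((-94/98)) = -2597/47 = -55.26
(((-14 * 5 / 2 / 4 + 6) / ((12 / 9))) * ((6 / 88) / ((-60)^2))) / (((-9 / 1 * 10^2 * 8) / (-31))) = -31 / 184320000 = -0.00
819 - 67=752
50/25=2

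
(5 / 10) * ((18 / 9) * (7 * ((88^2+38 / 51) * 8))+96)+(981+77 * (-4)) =22155763 / 51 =434426.73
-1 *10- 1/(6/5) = -65/6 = -10.83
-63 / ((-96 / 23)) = 483 / 32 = 15.09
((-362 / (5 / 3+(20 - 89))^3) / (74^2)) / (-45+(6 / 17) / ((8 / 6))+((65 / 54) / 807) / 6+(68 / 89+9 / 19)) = -9183186863163 / 1844595301314868400636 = -0.00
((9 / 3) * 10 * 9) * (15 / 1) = 4050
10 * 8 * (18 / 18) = 80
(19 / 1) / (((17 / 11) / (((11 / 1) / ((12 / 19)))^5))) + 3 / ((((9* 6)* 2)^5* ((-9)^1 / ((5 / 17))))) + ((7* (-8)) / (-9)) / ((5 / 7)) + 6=36910663453515016567 / 1873393297920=19702570.46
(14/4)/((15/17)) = 119/30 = 3.97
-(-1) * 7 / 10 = 0.70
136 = 136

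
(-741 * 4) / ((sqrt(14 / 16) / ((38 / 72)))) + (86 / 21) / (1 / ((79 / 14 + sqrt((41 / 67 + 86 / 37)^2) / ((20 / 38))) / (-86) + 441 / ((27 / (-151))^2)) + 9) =179236868815841 / 393907454593569 - 9386 * sqrt(14) / 21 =-1671.89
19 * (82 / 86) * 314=244606 / 43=5688.51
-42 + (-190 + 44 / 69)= -15964 / 69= -231.36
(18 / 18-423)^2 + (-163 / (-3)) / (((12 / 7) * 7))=6411187 / 36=178088.53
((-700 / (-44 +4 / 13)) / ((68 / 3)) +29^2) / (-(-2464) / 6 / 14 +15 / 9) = 8127521 / 299336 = 27.15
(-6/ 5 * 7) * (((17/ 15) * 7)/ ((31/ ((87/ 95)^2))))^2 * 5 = -1.93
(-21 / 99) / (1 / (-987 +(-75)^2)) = -10822 / 11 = -983.82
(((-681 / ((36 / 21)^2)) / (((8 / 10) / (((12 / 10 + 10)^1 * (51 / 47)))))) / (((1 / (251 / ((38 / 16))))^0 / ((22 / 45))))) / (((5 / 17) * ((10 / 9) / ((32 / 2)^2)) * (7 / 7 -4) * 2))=3960321904 / 17625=224699.12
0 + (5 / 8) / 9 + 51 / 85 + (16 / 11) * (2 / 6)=4571 / 3960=1.15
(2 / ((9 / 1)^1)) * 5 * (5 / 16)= 25 / 72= 0.35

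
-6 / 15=-2 / 5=-0.40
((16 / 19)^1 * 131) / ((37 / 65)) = 136240 / 703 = 193.80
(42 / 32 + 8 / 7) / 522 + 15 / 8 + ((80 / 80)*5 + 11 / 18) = 7.49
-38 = -38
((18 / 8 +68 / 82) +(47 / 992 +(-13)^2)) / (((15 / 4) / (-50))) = -35003675 / 15252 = -2295.02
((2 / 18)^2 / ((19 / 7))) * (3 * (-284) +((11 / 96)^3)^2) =-4668367445346017 / 1204664238342144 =-3.88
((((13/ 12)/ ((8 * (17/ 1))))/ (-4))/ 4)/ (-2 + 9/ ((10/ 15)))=-13/ 300288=-0.00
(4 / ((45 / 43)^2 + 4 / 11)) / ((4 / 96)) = 1952544 / 29671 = 65.81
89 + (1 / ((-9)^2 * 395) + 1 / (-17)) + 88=96240977 / 543915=176.94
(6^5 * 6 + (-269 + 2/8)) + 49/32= 1484441/32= 46388.78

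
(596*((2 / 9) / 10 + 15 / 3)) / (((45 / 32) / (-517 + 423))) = -405165568 / 2025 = -200081.76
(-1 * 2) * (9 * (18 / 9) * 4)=-144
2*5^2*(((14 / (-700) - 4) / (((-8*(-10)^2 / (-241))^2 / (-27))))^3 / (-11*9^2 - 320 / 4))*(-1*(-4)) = -31317113060298110842197003 / 159088640000000000000000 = -196.85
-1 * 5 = -5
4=4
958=958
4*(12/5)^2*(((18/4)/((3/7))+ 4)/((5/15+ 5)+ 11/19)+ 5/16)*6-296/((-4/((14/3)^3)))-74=1780862938/227475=7828.83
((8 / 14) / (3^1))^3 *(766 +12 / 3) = 7040 / 1323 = 5.32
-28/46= -14/23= -0.61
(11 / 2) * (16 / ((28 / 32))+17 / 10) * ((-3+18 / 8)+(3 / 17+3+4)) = 6724993 / 9520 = 706.41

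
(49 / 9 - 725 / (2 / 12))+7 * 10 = -38471 / 9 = -4274.56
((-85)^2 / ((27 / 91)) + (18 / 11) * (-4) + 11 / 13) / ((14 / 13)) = 46998460 / 2079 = 22606.28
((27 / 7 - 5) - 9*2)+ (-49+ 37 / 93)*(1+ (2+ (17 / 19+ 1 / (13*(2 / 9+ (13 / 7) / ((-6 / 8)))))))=-2360684834 / 11416587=-206.78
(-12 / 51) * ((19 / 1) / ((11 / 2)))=-152 / 187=-0.81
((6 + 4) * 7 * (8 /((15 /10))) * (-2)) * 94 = -210560 /3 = -70186.67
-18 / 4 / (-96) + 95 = 6083 / 64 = 95.05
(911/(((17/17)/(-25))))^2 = 518700625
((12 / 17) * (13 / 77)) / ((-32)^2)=39 / 335104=0.00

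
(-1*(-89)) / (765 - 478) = 89 / 287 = 0.31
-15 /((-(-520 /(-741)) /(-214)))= -4574.25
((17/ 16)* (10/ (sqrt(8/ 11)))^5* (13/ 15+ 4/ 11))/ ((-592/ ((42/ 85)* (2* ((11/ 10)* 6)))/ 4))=-12895575* sqrt(22)/ 4736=-12771.45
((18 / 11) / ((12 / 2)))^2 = 9 / 121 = 0.07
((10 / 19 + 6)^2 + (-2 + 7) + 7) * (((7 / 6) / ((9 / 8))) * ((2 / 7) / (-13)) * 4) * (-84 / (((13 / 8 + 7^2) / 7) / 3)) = 76066816 / 438615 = 173.43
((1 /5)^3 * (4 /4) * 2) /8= 1 /500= 0.00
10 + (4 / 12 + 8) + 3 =64 / 3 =21.33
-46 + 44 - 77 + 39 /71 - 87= -11747 /71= -165.45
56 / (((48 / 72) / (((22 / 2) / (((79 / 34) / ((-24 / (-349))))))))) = 753984 / 27571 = 27.35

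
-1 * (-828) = 828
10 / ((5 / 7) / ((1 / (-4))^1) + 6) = 35 / 11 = 3.18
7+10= 17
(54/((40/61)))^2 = 2712609/400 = 6781.52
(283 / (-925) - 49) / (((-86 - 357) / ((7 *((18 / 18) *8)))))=6.23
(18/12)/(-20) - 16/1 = -643/40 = -16.08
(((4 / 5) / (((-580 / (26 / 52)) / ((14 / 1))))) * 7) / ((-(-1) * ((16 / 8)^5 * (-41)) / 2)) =49 / 475600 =0.00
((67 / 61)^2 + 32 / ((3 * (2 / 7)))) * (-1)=-430219 / 11163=-38.54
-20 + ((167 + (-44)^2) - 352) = 1731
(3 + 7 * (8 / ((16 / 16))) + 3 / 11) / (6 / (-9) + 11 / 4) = 7824 / 275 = 28.45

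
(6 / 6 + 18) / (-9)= -19 / 9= -2.11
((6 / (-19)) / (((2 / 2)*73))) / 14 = -3 / 9709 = -0.00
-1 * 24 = -24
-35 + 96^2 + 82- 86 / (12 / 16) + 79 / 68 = 1866497 / 204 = 9149.50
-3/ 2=-1.50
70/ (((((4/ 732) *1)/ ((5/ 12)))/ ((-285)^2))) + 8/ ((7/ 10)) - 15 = 6069538075/ 14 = 433538433.93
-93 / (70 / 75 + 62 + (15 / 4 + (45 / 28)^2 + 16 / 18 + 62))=-3281040 / 4662433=-0.70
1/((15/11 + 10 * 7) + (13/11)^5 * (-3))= 0.02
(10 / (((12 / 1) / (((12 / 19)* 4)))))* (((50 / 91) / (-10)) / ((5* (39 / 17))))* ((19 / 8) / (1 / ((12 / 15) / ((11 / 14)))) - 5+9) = -48008 / 741741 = -0.06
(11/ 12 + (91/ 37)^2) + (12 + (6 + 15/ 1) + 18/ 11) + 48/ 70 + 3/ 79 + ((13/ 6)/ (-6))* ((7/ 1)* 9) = 4890563869/ 249828810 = 19.58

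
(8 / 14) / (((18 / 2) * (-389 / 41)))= -164 / 24507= -0.01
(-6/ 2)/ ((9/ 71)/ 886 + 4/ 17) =-12.74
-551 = -551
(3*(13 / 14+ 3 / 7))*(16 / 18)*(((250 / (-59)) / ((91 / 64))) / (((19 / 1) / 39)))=-64000 / 2891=-22.14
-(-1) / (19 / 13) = 13 / 19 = 0.68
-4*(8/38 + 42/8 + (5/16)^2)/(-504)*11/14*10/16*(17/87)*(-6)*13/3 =-328610425/2985873408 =-0.11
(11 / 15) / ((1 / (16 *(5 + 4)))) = 528 / 5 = 105.60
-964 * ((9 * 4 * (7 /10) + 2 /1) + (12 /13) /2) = -1733272 /65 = -26665.72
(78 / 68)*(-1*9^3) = -28431 / 34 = -836.21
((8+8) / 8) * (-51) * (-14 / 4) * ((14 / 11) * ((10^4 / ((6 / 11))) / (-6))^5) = -2382022070312500000000000 / 19683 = -121019258767083269826.75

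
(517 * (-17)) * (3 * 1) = -26367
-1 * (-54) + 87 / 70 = 3867 / 70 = 55.24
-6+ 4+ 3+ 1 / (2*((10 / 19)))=39 / 20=1.95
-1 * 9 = -9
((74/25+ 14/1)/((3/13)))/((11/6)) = 11024/275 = 40.09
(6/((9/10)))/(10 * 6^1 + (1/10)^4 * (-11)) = 200000/1799967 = 0.11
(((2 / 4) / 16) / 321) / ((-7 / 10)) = -5 / 35952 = -0.00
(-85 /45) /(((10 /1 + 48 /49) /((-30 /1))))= 4165 /807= 5.16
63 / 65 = 0.97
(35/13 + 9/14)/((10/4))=1.33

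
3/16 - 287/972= -419/3888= -0.11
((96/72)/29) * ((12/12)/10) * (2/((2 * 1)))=2/435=0.00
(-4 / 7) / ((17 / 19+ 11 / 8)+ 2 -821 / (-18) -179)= 5472 / 1236445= 0.00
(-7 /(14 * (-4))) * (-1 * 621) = -621 /8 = -77.62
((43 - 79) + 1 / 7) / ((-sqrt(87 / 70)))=251*sqrt(6090) / 609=32.16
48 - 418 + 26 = -344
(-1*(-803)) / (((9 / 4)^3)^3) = 210501632 / 387420489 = 0.54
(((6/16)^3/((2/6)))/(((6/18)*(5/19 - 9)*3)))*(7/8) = -10773/679936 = -0.02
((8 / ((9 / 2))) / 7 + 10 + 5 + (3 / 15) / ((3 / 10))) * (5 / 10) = 1003 / 126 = 7.96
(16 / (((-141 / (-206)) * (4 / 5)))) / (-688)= -515 / 12126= -0.04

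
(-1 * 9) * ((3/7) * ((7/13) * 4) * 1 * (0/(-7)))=0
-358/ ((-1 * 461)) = 358/ 461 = 0.78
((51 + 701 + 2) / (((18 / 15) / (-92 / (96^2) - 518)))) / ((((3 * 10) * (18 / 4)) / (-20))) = 2249738075 / 46656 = 48219.69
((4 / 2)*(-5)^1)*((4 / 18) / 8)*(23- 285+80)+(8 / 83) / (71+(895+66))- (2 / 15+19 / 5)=46.62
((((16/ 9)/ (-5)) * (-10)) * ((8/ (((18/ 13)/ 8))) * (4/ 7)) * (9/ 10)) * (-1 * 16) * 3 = -425984/ 105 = -4056.99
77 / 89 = 0.87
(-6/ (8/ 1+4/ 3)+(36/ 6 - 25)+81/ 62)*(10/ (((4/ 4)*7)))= -39790/ 1519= -26.19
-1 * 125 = -125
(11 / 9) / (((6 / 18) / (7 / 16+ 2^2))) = 781 / 48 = 16.27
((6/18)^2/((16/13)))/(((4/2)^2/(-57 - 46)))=-2.32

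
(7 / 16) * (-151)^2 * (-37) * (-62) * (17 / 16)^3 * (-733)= -659274216482441 / 32768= -20119452407.30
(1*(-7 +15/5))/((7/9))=-36/7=-5.14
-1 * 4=-4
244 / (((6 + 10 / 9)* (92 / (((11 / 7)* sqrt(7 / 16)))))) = 0.39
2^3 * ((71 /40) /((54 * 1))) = 71 /270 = 0.26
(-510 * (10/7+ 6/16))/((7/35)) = -128775/28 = -4599.11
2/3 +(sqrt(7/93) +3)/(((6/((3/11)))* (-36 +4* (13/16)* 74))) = sqrt(651)/418407 +9007/13497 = 0.67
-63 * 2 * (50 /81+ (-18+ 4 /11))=212296 /99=2144.40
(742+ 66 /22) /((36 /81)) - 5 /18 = 60335 /36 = 1675.97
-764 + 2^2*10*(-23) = -1684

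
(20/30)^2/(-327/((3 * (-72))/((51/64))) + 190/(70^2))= 501760/1405731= 0.36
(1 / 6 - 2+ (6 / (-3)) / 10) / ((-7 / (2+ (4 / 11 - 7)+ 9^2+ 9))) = 19093 / 770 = 24.80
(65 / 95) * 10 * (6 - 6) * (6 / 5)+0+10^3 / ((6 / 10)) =5000 / 3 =1666.67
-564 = -564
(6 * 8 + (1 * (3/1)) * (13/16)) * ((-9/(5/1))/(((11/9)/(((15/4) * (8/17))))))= -196101/1496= -131.08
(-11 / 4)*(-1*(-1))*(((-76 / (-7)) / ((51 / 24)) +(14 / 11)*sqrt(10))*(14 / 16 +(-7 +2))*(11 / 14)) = 363*sqrt(10) / 32 +75867 / 1666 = 81.41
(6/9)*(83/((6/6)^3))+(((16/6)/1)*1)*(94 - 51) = 170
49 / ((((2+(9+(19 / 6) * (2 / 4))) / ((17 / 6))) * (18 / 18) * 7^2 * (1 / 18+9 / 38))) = 2907 / 3775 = 0.77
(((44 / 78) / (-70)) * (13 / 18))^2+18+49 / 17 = 1268097557 / 60725700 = 20.88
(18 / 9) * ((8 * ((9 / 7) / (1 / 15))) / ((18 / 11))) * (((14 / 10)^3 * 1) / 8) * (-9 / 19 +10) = 292677 / 475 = 616.16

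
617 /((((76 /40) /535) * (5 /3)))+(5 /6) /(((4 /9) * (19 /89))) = 15845895 /152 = 104249.31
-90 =-90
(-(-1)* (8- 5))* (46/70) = 1.97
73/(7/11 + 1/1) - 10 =623/18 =34.61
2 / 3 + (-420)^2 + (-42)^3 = 306938 / 3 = 102312.67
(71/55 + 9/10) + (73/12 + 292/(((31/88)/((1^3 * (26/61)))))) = 451270111/1248060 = 361.58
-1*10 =-10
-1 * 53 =-53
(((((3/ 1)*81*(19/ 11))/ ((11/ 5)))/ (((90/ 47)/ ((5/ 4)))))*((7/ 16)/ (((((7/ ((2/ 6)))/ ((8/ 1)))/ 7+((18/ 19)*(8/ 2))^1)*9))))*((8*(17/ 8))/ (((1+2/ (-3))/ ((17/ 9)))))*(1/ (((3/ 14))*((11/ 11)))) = 1201348435/ 1838232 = 653.53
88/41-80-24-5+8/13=-56625/533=-106.24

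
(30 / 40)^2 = 9 / 16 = 0.56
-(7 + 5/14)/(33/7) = -103/66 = -1.56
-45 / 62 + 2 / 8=-59 / 124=-0.48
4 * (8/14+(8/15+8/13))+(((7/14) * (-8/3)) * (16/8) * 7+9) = -3803/1365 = -2.79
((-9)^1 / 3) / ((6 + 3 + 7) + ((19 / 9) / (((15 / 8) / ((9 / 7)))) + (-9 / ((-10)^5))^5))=-630000000000000000000000000 / 3664000000000000000001240029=-0.17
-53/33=-1.61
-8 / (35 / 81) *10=-1296 / 7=-185.14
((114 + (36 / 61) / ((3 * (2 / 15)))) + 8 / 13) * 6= 552360 / 793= 696.54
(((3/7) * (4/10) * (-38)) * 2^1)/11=-456/385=-1.18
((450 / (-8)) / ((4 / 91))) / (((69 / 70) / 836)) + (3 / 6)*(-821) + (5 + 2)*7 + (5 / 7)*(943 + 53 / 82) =-14324313063 / 13202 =-1085010.84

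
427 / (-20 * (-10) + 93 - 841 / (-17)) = 7259 / 5822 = 1.25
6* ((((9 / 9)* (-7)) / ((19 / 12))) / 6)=-84 / 19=-4.42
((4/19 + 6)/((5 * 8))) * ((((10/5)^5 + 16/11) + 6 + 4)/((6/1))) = 14101/12540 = 1.12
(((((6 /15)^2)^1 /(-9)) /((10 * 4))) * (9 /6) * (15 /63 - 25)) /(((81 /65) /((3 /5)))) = 338 /42525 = 0.01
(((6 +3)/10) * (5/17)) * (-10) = -45/17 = -2.65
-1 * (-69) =69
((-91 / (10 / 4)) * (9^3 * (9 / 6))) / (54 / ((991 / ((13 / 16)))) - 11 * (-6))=-525935592 / 872665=-602.68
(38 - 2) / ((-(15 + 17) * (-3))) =3 / 8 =0.38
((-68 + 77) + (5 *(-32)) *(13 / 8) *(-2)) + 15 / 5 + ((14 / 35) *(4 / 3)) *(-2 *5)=1580 / 3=526.67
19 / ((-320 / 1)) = -19 / 320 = -0.06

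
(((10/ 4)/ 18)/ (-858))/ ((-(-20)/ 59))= -59/ 123552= -0.00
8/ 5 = 1.60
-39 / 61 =-0.64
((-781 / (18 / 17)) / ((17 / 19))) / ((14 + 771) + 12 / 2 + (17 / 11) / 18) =-163229 / 156635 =-1.04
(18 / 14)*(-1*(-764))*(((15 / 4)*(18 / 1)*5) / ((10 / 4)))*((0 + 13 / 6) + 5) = 6652530 / 7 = 950361.43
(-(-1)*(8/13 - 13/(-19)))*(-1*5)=-1605/247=-6.50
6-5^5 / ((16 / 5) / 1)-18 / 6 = -15577 / 16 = -973.56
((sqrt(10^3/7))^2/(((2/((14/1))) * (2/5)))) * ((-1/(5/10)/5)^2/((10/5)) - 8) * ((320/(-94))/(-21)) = -1056000/329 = -3209.73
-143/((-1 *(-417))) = -143/417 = -0.34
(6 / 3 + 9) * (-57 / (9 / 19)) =-1323.67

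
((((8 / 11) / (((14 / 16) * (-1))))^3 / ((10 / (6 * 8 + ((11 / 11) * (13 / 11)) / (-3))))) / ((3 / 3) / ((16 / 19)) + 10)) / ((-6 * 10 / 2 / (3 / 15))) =1647312896 / 1011277661625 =0.00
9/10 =0.90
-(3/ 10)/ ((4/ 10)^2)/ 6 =-5/ 16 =-0.31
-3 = -3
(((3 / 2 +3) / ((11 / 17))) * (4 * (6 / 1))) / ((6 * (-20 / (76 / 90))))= -323 / 275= -1.17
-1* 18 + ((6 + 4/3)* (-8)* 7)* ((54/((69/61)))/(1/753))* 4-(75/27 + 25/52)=-635612998619/10764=-59049888.39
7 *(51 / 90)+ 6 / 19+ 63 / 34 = 29726 / 4845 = 6.14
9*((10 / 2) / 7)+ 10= 115 / 7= 16.43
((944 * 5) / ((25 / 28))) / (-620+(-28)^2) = 6608 / 205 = 32.23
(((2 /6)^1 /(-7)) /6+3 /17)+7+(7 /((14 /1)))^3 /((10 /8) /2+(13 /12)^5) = 68536457 /9482634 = 7.23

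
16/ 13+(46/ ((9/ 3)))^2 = 27652/ 117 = 236.34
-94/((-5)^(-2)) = -2350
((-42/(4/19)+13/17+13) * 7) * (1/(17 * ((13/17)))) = -44205/442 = -100.01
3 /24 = 1 /8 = 0.12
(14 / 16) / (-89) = -7 / 712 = -0.01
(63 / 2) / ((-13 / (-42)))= 1323 / 13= 101.77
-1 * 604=-604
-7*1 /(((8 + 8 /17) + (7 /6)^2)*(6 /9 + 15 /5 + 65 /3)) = -3213 /114323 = -0.03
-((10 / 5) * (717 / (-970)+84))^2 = -6522662169 / 235225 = -27729.46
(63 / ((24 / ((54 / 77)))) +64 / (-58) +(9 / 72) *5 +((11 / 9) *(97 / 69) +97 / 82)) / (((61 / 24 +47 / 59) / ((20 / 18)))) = 163449265270 / 115178918679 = 1.42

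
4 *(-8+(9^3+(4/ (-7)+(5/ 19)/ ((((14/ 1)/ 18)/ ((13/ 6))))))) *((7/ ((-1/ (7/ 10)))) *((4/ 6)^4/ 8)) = -895202/ 2565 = -349.01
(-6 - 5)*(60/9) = -220/3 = -73.33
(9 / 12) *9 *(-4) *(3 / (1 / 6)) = -486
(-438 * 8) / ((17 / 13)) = -45552 / 17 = -2679.53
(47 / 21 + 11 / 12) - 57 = -4523 / 84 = -53.85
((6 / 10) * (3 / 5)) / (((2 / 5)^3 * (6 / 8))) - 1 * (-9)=33 / 2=16.50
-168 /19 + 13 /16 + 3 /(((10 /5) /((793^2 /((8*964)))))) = 33491269 /293056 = 114.28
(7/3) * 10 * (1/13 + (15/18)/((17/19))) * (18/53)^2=1684620/620789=2.71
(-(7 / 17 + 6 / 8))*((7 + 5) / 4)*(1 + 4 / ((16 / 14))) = -2133 / 136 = -15.68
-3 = -3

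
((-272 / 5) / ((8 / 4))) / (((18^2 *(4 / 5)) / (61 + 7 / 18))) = -18785 / 2916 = -6.44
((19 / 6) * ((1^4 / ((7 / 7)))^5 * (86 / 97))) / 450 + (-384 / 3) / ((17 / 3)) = -50270911 / 2226150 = -22.58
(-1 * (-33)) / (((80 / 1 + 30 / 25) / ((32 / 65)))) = 528 / 2639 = 0.20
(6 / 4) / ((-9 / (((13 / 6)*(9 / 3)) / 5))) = -13 / 60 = -0.22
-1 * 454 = -454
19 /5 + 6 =49 /5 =9.80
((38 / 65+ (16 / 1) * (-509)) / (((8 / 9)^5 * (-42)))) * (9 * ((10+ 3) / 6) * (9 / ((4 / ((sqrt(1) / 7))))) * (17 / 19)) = 2391079010517 / 1220280320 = 1959.45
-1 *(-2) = 2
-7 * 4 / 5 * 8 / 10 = -4.48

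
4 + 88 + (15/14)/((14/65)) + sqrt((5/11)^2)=210057/2156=97.43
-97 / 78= -1.24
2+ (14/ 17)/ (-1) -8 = -6.82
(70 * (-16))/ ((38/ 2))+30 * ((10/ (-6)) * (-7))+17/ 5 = 27973/ 95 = 294.45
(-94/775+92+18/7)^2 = 262545561664/29430625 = 8920.83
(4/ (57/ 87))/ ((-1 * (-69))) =116/ 1311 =0.09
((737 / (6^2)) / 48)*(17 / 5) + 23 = 211249 / 8640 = 24.45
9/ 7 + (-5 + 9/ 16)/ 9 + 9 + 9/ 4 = 12139/ 1008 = 12.04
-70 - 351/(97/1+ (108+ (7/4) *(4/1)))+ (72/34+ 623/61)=-59.32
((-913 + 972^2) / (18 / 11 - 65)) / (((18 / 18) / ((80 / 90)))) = -83060648 / 6273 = -13240.98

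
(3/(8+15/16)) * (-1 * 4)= -192/143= -1.34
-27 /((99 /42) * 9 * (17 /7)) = -98 /187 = -0.52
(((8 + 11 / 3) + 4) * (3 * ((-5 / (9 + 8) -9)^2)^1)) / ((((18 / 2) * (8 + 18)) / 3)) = 586654 / 11271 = 52.05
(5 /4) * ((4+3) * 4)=35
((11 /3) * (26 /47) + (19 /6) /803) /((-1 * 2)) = -153403 /150964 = -1.02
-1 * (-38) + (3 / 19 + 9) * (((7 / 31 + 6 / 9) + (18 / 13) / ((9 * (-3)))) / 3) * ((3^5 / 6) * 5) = 4272521 / 7657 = 557.99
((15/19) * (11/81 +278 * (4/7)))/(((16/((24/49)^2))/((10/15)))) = 1.25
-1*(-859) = 859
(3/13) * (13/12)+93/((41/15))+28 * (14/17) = 159845/2788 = 57.33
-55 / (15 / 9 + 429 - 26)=-165 / 1214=-0.14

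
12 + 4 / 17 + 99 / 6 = 977 / 34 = 28.74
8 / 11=0.73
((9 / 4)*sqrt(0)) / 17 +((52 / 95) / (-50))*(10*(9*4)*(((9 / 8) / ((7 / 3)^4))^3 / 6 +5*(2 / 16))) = -2.46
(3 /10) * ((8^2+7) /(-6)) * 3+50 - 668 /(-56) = 7179 /140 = 51.28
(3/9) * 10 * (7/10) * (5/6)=35/18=1.94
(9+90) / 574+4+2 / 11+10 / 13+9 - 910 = -73535333 / 82082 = -895.88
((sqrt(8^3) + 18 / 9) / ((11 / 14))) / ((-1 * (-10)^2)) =-56 * sqrt(2) / 275 - 7 / 275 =-0.31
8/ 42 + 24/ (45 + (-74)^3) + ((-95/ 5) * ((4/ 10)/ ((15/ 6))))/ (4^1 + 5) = -94039328/ 638156925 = -0.15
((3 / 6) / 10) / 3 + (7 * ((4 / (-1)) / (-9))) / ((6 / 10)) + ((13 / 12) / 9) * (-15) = 917 / 270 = 3.40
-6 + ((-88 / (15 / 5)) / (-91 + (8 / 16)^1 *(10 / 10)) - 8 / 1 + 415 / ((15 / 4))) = 52666 / 543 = 96.99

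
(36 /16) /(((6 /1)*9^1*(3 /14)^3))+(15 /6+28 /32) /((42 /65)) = 9.46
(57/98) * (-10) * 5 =-29.08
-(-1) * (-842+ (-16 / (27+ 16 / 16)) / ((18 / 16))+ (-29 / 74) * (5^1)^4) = -5069647 / 4662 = -1087.44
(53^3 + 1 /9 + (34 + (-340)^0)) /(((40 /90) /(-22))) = -14742299 /2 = -7371149.50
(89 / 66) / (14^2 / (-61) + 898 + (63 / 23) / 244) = 249734 / 165713031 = 0.00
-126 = -126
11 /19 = 0.58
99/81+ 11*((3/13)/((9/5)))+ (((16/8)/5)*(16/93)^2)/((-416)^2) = 12826147/4872270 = 2.63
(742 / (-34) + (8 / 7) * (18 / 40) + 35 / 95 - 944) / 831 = -10908656 / 9394455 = -1.16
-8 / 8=-1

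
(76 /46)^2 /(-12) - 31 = -49558 /1587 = -31.23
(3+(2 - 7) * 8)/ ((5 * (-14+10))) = 37/ 20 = 1.85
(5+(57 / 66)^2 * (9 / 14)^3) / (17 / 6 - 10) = -20710947 / 28554064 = -0.73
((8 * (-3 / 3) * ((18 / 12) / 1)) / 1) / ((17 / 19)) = -228 / 17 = -13.41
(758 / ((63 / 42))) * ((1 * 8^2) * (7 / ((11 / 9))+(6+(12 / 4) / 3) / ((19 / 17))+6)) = 364810240 / 627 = 581834.51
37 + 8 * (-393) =-3107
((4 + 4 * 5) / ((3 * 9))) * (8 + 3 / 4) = 70 / 9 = 7.78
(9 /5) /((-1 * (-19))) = 9 /95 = 0.09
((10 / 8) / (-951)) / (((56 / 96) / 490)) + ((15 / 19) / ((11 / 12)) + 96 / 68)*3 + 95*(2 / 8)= 132745499 / 4505204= 29.46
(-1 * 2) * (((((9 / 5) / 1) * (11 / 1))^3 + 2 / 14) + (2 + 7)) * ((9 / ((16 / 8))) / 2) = -61200837 / 1750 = -34971.91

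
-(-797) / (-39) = -20.44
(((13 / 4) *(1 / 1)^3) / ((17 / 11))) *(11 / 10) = 1573 / 680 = 2.31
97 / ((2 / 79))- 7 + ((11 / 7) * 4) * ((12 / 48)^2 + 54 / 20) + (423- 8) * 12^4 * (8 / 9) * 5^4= 4780803841.86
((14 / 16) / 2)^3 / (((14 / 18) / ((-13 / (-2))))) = 5733 / 8192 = 0.70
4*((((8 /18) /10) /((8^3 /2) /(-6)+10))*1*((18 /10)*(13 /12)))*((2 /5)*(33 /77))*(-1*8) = 624 /42875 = 0.01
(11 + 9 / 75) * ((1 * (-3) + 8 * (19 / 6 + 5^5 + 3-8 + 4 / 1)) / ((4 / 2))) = 10430977 / 75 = 139079.69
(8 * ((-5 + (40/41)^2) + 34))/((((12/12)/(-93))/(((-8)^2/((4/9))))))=-5394190464/1681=-3208917.59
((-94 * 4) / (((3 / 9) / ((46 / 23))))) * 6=-13536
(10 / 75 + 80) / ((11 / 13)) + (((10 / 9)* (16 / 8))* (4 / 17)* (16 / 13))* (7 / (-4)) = 10236838 / 109395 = 93.58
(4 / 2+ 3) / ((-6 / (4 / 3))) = -10 / 9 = -1.11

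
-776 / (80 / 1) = -97 / 10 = -9.70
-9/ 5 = -1.80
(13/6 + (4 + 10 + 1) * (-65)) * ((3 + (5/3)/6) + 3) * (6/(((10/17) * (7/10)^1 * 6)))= -11212877/756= -14831.85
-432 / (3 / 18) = -2592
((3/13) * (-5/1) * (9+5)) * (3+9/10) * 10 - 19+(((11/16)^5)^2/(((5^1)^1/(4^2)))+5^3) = -180019091623719/343597383680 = -523.92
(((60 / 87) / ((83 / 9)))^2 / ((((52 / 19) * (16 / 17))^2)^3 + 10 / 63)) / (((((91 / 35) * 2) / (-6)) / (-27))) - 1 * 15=-15.00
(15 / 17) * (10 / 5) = 30 / 17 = 1.76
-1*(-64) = 64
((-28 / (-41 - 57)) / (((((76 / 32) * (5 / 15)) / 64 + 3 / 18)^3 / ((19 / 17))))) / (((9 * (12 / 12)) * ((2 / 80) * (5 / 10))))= 244813135872 / 494965625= 494.61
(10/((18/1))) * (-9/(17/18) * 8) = -720/17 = -42.35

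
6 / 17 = 0.35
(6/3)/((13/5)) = 10/13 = 0.77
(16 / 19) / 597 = 16 / 11343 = 0.00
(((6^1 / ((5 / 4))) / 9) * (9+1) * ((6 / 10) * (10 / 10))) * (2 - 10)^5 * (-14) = 7340032 / 5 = 1468006.40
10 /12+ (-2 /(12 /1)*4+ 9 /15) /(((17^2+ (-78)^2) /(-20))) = 31873 /38238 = 0.83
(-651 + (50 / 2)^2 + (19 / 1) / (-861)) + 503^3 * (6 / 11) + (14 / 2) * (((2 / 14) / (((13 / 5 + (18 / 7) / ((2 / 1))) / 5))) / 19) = 1698833059983193 / 24473064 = 69416443.32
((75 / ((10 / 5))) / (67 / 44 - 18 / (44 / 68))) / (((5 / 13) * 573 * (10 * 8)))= -11 / 135992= -0.00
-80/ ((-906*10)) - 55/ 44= -1.24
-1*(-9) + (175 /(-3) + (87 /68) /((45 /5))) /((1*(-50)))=34557 /3400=10.16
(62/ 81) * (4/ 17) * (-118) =-29264/ 1377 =-21.25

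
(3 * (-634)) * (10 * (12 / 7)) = -228240 / 7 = -32605.71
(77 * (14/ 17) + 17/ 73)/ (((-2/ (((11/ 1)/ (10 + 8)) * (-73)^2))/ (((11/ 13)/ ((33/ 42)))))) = -443963443/ 3978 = -111604.69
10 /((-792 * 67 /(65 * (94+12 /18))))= -23075 /19899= -1.16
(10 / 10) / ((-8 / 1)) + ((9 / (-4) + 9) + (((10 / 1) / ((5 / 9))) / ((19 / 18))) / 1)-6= 2687 / 152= 17.68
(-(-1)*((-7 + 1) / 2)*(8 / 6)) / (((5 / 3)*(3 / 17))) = -13.60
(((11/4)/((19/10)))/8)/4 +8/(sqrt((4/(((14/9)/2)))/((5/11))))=55/1216 +4 * sqrt(385)/33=2.42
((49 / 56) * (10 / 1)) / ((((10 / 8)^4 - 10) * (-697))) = 448 / 269739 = 0.00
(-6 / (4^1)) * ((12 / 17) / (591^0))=-18 / 17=-1.06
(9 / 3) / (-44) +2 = 85 / 44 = 1.93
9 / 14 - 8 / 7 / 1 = -1 / 2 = -0.50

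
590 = 590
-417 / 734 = -0.57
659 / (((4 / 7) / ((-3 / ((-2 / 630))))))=4359285 / 4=1089821.25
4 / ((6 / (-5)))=-10 / 3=-3.33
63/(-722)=-63/722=-0.09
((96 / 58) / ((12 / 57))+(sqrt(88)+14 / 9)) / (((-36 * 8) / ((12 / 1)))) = -1229 / 3132- sqrt(22) / 12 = -0.78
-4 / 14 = -2 / 7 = -0.29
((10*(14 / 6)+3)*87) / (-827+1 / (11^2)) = -277211 / 100066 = -2.77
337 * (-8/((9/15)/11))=-148280/3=-49426.67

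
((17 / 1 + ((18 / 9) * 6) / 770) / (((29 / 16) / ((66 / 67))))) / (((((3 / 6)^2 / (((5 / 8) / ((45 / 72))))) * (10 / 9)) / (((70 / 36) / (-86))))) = -314448 / 417745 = -0.75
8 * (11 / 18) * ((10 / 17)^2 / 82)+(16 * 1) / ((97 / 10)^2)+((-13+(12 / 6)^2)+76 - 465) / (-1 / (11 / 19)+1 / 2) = 976756258396 / 3010155507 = 324.49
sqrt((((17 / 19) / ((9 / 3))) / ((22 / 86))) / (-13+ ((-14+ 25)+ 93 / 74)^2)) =74 * sqrt(38269153373) / 157055349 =0.09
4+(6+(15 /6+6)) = 37 /2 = 18.50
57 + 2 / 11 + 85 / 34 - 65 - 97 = -2251 / 22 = -102.32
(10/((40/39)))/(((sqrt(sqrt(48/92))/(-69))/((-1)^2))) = -791.57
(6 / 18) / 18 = 1 / 54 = 0.02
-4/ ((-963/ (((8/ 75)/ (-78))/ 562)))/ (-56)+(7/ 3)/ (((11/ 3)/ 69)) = 2676108073286/ 60946560675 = 43.91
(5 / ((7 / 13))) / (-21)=-65 / 147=-0.44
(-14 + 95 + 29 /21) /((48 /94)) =40655 /252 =161.33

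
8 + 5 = 13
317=317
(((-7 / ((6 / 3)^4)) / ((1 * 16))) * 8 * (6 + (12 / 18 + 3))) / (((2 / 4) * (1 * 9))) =-0.47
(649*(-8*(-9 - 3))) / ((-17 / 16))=-996864 / 17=-58639.06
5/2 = 2.50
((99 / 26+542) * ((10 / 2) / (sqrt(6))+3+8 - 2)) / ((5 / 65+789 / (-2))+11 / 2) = -127719 / 10112 - 70955 * sqrt(6) / 60672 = -15.50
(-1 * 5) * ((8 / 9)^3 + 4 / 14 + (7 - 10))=51335 / 5103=10.06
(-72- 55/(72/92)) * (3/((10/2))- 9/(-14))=-74269/420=-176.83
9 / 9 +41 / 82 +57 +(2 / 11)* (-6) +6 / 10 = 6381 / 110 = 58.01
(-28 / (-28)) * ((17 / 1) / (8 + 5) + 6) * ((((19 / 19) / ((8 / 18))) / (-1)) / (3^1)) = -285 / 52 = -5.48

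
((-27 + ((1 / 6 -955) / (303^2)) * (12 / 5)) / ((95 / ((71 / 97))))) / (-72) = 880802783 / 304567176600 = 0.00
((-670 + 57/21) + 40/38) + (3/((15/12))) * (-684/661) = -293944409/439565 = -668.72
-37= -37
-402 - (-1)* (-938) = -1340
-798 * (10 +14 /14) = -8778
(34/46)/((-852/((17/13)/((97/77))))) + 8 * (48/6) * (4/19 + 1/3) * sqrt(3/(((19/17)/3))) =-22253/24710556 + 1984 * sqrt(323)/361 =98.77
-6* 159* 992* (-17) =16088256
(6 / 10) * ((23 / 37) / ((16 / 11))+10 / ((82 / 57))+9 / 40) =4.56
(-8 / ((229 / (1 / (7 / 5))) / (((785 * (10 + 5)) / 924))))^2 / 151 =1540562500 / 2300516975911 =0.00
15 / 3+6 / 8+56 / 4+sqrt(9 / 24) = sqrt(6) / 4+79 / 4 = 20.36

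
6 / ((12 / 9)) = 9 / 2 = 4.50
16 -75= -59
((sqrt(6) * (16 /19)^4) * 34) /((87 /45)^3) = 7520256000 * sqrt(6) /3178398869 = 5.80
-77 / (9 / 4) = -308 / 9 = -34.22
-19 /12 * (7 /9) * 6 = -133 /18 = -7.39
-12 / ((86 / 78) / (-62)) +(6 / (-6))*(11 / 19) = 550831 / 817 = 674.21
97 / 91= 1.07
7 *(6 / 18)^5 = 0.03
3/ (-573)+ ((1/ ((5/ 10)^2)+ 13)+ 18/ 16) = 27687/ 1528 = 18.12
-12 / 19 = -0.63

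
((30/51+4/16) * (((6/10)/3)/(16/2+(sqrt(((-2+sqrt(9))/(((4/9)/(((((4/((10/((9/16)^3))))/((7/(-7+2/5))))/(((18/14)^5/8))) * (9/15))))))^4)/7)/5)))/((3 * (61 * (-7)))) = -77824000000/4757981589935077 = -0.00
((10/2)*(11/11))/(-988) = -5/988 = -0.01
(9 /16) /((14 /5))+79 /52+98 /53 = 550853 /154336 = 3.57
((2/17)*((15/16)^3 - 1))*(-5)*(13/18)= 46865/626688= 0.07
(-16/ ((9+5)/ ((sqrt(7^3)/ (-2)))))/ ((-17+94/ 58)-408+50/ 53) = -1537 *sqrt(7)/ 162321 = -0.03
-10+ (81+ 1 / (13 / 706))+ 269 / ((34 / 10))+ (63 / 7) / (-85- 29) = 1716101 / 8398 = 204.35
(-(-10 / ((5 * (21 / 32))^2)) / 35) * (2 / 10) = 2048 / 385875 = 0.01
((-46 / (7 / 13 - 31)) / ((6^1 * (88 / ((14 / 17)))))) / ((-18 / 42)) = -14651 / 2665872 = -0.01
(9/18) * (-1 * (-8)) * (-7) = -28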